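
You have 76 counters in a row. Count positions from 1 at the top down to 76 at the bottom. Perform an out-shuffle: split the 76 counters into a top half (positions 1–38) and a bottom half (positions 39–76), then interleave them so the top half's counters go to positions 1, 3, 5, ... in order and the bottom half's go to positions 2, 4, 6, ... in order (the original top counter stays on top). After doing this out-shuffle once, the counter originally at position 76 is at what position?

Position 76 is a fixed point of every out-shuffle, so the counter never moves.

76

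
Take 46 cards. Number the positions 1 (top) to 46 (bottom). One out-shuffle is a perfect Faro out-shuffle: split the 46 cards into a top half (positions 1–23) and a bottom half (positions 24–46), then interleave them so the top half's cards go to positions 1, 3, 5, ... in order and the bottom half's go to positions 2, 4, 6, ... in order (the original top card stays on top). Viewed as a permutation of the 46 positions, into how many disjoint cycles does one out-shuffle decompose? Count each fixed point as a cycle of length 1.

9

Trace each unvisited position around until it returns:
(1) (2 3 5 9 17 33 ... len 12) (4 7 13 25) (6 11 21 41 36 26) (8 15 29 12 23 45 ... len 12) (10 19 37 28) (16 31) (22 43 40 34) ... plus 1 more
9 cycles in total.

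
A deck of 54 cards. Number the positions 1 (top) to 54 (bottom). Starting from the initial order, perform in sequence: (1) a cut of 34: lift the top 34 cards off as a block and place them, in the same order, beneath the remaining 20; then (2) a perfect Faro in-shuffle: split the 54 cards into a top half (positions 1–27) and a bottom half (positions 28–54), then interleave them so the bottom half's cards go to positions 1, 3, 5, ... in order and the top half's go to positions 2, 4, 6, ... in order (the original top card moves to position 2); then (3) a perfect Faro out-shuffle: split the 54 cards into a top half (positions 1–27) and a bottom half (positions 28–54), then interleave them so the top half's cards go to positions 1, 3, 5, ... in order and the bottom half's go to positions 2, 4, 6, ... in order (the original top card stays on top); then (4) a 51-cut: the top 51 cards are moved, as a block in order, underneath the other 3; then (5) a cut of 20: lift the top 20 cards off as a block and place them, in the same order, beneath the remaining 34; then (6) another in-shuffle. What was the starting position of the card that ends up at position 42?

Undo the operations in reverse order, starting from position 42:
  undo op 6 (in-shuffle, from top half): 42 ← 21
  undo op 5 (cut 20): 21 ← 41
  undo op 4 (cut 51): 41 ← 38
  undo op 3 (out-shuffle, from bottom half): 38 ← 46
  undo op 2 (in-shuffle, from top half): 46 ← 23
  undo op 1 (cut 34): 23 ← 3
So the card at position 42 came from original position 3.

3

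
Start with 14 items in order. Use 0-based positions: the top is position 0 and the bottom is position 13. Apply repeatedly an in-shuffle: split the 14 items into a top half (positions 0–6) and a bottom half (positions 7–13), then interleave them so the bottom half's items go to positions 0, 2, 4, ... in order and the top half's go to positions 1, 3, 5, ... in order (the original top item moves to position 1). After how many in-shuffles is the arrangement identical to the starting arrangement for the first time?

The in-shuffle permutes the 14 positions with cycle lengths [2, 4, 4, 4].
Every item is home exactly when every cycle has completed a whole number of laps, i.e. after lcm(2, 4) = 4 in-shuffles.

4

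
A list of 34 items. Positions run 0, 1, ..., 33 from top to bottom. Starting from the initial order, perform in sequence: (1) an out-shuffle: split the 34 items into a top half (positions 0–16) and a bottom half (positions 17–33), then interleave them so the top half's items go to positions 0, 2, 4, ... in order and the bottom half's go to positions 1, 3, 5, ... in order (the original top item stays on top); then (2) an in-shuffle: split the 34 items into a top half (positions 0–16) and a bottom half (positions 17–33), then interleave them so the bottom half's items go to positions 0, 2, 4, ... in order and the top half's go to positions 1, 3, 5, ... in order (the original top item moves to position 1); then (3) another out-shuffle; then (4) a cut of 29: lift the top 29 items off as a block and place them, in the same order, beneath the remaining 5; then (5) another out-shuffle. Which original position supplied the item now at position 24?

Undo the operations in reverse order, starting from position 24:
  undo op 5 (out-shuffle, from top half): 24 ← 12
  undo op 4 (cut 29): 12 ← 7
  undo op 3 (out-shuffle, from bottom half): 7 ← 20
  undo op 2 (in-shuffle, from bottom half): 20 ← 27
  undo op 1 (out-shuffle, from bottom half): 27 ← 30
So the item at position 24 came from original position 30.

30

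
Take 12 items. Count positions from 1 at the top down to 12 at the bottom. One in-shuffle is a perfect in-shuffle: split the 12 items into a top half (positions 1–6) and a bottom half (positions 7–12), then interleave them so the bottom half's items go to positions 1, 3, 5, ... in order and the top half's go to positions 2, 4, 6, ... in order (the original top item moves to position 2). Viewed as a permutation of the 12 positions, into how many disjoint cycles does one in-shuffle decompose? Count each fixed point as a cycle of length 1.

1

Trace each unvisited position around until it returns:
(1 2 4 8 3 6 ... len 12)
1 cycle in total.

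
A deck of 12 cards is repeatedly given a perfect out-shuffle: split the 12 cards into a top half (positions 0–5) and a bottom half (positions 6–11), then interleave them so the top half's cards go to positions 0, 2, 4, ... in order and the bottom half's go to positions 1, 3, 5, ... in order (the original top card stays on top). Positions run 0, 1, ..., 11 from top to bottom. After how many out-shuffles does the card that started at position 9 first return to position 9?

10

Follow position 9 under repeated out-shuffles:
9 → 7 → 3 → 6 → 1 → 2 → 4 → 8 → 5 → 10 → 9
It first returns after 10 out-shuffles.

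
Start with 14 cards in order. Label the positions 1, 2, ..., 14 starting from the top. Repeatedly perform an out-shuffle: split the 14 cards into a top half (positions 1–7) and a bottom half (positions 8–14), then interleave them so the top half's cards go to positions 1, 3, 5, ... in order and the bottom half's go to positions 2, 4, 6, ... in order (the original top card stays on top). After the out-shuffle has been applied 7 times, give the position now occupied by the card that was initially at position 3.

10

Track the card's position through each out-shuffle:
3 → 5 → 9 → 4 → 7 → 13 → 12 → 10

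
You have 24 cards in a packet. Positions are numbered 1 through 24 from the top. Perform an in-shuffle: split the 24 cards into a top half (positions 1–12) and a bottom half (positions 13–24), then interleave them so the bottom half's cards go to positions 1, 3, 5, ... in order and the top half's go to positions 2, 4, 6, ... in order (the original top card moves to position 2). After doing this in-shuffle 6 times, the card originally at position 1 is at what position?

14

Track the card's position through each in-shuffle:
1 → 2 → 4 → 8 → 16 → 7 → 14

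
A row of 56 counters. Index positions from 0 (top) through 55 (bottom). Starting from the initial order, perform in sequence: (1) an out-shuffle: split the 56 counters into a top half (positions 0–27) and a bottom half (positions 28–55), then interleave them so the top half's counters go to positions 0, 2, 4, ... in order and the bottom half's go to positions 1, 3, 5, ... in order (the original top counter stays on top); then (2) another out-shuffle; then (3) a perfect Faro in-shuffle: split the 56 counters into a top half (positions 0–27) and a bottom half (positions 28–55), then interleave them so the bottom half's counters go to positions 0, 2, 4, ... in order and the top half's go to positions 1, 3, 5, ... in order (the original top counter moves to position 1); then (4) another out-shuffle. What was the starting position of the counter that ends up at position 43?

Undo the operations in reverse order, starting from position 43:
  undo op 4 (out-shuffle, from bottom half): 43 ← 49
  undo op 3 (in-shuffle, from top half): 49 ← 24
  undo op 2 (out-shuffle, from top half): 24 ← 12
  undo op 1 (out-shuffle, from top half): 12 ← 6
So the counter at position 43 came from original position 6.

6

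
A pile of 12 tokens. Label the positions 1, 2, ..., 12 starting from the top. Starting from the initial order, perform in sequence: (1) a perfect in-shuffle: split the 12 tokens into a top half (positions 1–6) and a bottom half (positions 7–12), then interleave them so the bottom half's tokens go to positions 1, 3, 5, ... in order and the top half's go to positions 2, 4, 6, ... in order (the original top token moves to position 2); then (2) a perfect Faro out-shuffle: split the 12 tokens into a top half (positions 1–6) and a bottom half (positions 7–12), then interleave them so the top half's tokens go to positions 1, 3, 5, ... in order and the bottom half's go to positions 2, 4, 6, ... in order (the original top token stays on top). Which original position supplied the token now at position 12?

6

Undo the operations in reverse order, starting from position 12:
  undo op 2 (out-shuffle, from bottom half): 12 ← 12
  undo op 1 (in-shuffle, from top half): 12 ← 6
So the token at position 12 came from original position 6.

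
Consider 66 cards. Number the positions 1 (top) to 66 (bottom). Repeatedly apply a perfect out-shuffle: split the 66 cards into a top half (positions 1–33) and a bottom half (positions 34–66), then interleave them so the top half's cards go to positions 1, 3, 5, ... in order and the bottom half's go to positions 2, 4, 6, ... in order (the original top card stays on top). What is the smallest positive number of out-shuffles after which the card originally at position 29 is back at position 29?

Follow position 29 under repeated out-shuffles:
29 → 57 → 48 → 30 → 59 → 52 → 38 → 10 → 19 → 37 → 8 → 15 → 29
It first returns after 12 out-shuffles.

12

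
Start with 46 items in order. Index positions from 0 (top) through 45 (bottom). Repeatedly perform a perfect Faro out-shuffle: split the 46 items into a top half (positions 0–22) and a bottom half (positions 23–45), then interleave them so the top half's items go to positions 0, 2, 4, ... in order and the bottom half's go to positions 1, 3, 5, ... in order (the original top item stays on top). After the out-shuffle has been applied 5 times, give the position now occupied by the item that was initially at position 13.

Track the item's position through each out-shuffle:
13 → 26 → 7 → 14 → 28 → 11

11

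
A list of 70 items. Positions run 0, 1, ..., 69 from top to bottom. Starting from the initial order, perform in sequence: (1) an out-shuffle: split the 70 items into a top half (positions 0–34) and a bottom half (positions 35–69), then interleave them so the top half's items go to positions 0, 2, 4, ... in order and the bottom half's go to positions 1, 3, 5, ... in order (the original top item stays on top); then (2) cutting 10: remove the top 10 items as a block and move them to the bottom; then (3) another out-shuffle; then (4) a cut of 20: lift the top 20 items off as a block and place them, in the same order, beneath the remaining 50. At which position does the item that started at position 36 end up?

37

Track the item from position 36 forward through each operation:
  after op 1 (out-shuffle): 36 → 3
  after op 2 (cut 10): 3 → 63
  after op 3 (out-shuffle): 63 → 57
  after op 4 (cut 20): 57 → 37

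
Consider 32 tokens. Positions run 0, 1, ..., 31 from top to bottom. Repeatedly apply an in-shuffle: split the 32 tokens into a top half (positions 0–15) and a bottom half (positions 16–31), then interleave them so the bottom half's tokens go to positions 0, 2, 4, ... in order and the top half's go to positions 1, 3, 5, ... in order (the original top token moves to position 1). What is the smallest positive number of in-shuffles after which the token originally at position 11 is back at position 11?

10

Follow position 11 under repeated in-shuffles:
11 → 23 → 14 → 29 → 26 → 20 → 8 → 17 → 2 → 5 → 11
It first returns after 10 in-shuffles.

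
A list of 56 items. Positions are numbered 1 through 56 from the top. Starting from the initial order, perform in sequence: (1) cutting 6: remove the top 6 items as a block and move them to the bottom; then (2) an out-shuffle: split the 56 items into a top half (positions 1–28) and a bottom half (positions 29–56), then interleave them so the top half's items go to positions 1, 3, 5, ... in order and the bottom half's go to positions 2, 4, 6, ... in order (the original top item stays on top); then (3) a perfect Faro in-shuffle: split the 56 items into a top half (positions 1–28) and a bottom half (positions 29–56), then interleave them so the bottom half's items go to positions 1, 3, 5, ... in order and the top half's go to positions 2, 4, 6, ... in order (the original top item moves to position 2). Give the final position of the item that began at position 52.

15

Track the item from position 52 forward through each operation:
  after op 1 (cut 6): 52 → 46
  after op 2 (out-shuffle): 46 → 36
  after op 3 (in-shuffle): 36 → 15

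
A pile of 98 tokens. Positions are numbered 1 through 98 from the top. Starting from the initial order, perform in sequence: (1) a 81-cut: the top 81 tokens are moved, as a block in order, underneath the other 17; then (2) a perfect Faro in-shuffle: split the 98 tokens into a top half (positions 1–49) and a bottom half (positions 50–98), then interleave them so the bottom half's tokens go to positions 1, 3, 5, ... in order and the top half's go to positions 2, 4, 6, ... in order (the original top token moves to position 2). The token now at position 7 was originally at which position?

Undo the operations in reverse order, starting from position 7:
  undo op 2 (in-shuffle, from bottom half): 7 ← 53
  undo op 1 (cut 81): 53 ← 36
So the token at position 7 came from original position 36.

36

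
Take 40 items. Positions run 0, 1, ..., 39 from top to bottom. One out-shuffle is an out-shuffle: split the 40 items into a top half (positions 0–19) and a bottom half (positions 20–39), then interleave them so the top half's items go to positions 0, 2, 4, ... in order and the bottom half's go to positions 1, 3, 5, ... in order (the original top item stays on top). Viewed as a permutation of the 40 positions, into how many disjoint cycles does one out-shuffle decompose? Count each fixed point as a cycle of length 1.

6

Trace each unvisited position around until it returns:
(0) (1 2 4 8 16 32 ... len 12) (3 6 12 24 9 18 ... len 12) (7 14 28 17 34 29 ... len 12) (13 26) (39)
6 cycles in total.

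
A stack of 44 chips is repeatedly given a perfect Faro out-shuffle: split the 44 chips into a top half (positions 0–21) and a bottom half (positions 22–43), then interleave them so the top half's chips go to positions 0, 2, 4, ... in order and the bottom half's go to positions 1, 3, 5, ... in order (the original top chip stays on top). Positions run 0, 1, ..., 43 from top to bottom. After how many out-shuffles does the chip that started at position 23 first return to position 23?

Follow position 23 under repeated out-shuffles:
23 → 3 → 6 → 12 → 24 → 5 → 10 → 20 → 40 → 37 → 31 → 19 → 38 → 33 → 23
It first returns after 14 out-shuffles.

14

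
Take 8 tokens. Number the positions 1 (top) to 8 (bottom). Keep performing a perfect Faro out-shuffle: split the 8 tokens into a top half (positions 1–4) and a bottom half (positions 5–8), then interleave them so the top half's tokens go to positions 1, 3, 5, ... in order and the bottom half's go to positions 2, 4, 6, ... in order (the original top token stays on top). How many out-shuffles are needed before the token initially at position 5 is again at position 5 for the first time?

3

Follow position 5 under repeated out-shuffles:
5 → 2 → 3 → 5
It first returns after 3 out-shuffles.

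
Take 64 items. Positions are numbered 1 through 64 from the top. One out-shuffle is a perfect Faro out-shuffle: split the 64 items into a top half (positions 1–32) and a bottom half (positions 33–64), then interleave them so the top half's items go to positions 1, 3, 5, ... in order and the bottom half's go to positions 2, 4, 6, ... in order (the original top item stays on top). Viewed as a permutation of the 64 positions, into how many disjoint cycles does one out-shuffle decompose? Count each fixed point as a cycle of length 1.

Trace each unvisited position around until it returns:
(1) (2 3 5 9 17 33) (4 7 13 25 49 34) (6 11 21 41 18 35) (8 15 29 57 50 36) (10 19 37) (12 23 45 26 51 38) (14 27 53 42 20 39) ... plus 6 more
14 cycles in total.

14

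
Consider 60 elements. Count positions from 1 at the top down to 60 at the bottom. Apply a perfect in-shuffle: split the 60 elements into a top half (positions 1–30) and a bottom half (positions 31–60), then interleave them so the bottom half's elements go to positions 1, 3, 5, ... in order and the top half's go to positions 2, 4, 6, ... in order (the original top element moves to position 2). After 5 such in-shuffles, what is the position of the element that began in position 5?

38

Track the element's position through each in-shuffle:
5 → 10 → 20 → 40 → 19 → 38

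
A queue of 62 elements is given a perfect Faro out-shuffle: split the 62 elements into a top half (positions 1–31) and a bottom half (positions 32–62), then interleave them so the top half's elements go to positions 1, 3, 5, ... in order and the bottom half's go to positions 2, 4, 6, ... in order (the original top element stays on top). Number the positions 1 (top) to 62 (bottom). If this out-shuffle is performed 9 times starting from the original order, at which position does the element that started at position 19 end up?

Track the element's position through each out-shuffle:
19 → 37 → 12 → 23 → 45 → 28 → 55 → 48 → 34 → 6

6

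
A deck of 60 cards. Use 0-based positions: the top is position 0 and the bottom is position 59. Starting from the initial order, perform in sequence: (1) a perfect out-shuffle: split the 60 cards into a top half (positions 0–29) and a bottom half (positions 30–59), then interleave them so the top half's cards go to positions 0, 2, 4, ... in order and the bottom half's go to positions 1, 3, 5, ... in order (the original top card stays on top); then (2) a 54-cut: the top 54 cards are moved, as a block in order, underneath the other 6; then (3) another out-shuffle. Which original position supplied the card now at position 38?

Undo the operations in reverse order, starting from position 38:
  undo op 3 (out-shuffle, from top half): 38 ← 19
  undo op 2 (cut 54): 19 ← 13
  undo op 1 (out-shuffle, from bottom half): 13 ← 36
So the card at position 38 came from original position 36.

36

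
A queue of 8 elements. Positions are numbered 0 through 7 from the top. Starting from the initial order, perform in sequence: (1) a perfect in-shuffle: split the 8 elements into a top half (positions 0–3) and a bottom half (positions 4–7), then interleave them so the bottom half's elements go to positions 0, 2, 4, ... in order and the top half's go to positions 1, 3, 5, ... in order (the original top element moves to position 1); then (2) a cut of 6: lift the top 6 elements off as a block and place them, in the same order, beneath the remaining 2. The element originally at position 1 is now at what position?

5

Track the element from position 1 forward through each operation:
  after op 1 (in-shuffle): 1 → 3
  after op 2 (cut 6): 3 → 5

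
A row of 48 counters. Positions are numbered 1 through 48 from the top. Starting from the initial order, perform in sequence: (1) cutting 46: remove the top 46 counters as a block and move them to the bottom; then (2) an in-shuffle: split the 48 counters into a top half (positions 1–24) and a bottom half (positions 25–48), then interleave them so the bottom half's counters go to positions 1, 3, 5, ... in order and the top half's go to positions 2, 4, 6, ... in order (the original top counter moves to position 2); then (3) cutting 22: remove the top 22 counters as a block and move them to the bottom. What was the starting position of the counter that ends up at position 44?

Undo the operations in reverse order, starting from position 44:
  undo op 3 (cut 22): 44 ← 18
  undo op 2 (in-shuffle, from top half): 18 ← 9
  undo op 1 (cut 46): 9 ← 7
So the counter at position 44 came from original position 7.

7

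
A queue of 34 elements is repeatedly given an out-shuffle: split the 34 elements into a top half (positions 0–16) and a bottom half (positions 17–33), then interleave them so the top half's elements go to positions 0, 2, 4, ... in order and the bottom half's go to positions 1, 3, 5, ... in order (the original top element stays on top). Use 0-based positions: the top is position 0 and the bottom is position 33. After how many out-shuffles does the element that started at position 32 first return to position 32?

10

Follow position 32 under repeated out-shuffles:
32 → 31 → 29 → 25 → 17 → 1 → 2 → 4 → 8 → 16 → 32
It first returns after 10 out-shuffles.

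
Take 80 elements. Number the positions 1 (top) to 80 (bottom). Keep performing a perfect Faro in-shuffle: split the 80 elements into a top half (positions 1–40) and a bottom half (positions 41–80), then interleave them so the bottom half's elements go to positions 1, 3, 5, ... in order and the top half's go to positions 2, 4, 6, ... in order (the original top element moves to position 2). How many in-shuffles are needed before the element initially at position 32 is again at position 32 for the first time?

Follow position 32 under repeated in-shuffles:
32 → 64 → 47 → 13 → 26 → 52 → 23 → 46 → ... → 32 (length 54)
It first returns after 54 in-shuffles.

54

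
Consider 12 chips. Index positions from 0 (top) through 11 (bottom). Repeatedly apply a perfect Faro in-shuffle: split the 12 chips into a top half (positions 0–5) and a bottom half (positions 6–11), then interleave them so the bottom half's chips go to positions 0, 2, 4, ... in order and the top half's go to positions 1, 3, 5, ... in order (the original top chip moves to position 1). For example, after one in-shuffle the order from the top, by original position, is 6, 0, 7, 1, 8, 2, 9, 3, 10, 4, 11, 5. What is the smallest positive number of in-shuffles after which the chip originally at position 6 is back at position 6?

Follow position 6 under repeated in-shuffles:
6 → 0 → 1 → 3 → 7 → 2 → 5 → 11 → 10 → 8 → 4 → 9 → 6
It first returns after 12 in-shuffles.

12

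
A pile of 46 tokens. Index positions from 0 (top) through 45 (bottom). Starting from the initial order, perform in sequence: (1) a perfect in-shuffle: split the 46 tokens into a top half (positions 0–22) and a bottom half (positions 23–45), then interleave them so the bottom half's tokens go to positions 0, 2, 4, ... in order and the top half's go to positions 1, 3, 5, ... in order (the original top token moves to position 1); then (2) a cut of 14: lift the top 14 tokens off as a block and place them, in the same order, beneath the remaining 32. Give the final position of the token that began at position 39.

18

Track the token from position 39 forward through each operation:
  after op 1 (in-shuffle): 39 → 32
  after op 2 (cut 14): 32 → 18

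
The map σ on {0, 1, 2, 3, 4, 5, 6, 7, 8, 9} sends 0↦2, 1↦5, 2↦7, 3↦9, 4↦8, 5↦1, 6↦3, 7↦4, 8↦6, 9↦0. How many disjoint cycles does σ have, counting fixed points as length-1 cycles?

Cycle decomposition: (0 2 7 4 8 6 3 9) (1 5).
2 cycles.

2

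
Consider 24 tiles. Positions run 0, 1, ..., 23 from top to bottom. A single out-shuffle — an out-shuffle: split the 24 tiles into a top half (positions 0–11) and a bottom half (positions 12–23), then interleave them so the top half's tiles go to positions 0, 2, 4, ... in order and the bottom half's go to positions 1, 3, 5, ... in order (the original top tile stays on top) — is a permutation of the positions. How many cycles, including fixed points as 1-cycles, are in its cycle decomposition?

Trace each unvisited position around until it returns:
(0) (1 2 4 8 16 9 ... len 11) (5 10 20 17 11 22 ... len 11) (23)
4 cycles in total.

4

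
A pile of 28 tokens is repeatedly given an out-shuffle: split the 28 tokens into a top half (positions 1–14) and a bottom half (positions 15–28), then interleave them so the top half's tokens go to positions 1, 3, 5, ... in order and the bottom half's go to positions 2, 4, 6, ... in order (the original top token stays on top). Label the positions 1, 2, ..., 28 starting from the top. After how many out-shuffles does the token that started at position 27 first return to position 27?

18

Follow position 27 under repeated out-shuffles:
27 → 26 → 24 → 20 → 12 → 23 → 18 → 8 → 15 → 2 → 3 → 5 → 9 → 17 → 6 → 11 → 21 → 14 → 27
It first returns after 18 out-shuffles.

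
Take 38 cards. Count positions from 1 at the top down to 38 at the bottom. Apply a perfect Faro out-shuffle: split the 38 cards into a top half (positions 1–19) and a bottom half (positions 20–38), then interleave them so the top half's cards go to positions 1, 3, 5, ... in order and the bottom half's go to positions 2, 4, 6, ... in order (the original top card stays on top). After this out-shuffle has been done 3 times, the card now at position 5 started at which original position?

20

Work backwards from position 5, undoing one out-shuffle at a time:
5 ← 3 ← 2 ← 20
So the card now at position 5 started at position 20.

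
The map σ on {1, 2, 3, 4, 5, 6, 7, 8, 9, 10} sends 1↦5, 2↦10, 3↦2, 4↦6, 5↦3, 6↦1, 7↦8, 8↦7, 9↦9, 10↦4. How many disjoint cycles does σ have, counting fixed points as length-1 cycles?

3

Cycle decomposition: (1 5 3 2 10 4 6) (7 8) (9).
3 cycles.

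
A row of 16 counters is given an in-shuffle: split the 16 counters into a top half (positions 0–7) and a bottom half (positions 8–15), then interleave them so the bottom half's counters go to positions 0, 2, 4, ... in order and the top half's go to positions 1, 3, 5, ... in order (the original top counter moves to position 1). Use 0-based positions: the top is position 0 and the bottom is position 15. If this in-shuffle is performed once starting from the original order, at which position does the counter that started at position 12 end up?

Track the counter's position through each in-shuffle:
12 → 8

8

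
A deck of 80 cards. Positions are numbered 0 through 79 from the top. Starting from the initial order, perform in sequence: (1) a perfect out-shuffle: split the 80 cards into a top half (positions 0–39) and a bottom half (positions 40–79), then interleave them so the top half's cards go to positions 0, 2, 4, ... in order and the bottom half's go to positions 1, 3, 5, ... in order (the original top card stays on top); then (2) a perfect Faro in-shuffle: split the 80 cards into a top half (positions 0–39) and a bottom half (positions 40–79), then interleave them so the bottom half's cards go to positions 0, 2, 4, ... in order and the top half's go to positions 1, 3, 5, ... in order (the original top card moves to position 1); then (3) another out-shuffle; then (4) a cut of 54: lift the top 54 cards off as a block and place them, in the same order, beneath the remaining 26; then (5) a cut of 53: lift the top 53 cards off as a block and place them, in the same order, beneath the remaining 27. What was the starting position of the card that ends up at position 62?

31

Undo the operations in reverse order, starting from position 62:
  undo op 5 (cut 53): 62 ← 35
  undo op 4 (cut 54): 35 ← 9
  undo op 3 (out-shuffle, from bottom half): 9 ← 44
  undo op 2 (in-shuffle, from bottom half): 44 ← 62
  undo op 1 (out-shuffle, from top half): 62 ← 31
So the card at position 62 came from original position 31.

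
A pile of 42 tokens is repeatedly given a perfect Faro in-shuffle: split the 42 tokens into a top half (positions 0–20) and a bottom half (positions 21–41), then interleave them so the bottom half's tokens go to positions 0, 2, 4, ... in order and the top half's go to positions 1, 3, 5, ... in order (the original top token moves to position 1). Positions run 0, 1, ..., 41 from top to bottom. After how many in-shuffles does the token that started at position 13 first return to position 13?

14

Follow position 13 under repeated in-shuffles:
13 → 27 → 12 → 25 → 8 → 17 → 35 → 28 → 14 → 29 → 16 → 33 → 24 → 6 → 13
It first returns after 14 in-shuffles.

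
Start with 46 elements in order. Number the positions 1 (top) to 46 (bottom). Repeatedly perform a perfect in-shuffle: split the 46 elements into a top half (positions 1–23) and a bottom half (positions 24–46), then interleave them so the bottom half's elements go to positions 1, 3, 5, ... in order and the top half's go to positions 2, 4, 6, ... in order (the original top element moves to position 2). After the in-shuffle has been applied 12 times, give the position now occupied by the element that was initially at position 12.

37

Track the element's position through each in-shuffle:
12 → 24 → 1 → 2 → 4 → 8 → 16 → 32 → 17 → 34 → 21 → 42 → 37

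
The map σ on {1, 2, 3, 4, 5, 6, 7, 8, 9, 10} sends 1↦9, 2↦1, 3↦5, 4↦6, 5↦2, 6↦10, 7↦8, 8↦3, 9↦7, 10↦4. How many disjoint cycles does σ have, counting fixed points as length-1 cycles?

Cycle decomposition: (1 9 7 8 3 5 2) (4 6 10).
2 cycles.

2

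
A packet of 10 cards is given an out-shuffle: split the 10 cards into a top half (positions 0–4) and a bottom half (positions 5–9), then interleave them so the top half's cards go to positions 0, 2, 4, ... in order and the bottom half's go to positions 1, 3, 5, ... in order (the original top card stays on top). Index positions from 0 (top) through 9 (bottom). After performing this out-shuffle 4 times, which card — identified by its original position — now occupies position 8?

5

Work backwards from position 8, undoing one out-shuffle at a time:
8 ← 4 ← 2 ← 1 ← 5
So the card now at position 8 started at position 5.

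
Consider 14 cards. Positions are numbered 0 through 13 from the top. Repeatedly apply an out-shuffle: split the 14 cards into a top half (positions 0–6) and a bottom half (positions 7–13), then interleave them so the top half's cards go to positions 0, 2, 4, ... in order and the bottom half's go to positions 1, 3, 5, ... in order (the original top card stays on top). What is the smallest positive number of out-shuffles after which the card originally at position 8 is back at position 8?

12

Follow position 8 under repeated out-shuffles:
8 → 3 → 6 → 12 → 11 → 9 → 5 → 10 → 7 → 1 → 2 → 4 → 8
It first returns after 12 out-shuffles.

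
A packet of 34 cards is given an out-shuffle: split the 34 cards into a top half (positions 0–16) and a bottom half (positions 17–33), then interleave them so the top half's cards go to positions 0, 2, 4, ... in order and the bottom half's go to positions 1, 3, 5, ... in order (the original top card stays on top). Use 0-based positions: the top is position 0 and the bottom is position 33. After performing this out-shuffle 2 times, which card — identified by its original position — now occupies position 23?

14

Work backwards from position 23, undoing one out-shuffle at a time:
23 ← 28 ← 14
So the card now at position 23 started at position 14.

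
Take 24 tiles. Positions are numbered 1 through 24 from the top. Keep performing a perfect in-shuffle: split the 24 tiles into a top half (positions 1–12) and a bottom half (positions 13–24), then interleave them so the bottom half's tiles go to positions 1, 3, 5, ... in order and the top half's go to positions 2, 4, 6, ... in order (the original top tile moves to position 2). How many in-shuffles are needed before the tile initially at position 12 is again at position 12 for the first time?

Follow position 12 under repeated in-shuffles:
12 → 24 → 23 → 21 → 17 → 9 → 18 → 11 → 22 → 19 → 13 → 1 → 2 → 4 → 8 → 16 → 7 → 14 → 3 → 6 → 12
It first returns after 20 in-shuffles.

20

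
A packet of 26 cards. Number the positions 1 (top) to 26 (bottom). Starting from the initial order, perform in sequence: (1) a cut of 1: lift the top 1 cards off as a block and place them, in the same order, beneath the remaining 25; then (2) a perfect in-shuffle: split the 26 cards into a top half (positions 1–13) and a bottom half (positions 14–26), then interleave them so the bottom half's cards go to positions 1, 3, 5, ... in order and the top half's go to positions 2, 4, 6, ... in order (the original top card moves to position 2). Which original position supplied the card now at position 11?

20

Undo the operations in reverse order, starting from position 11:
  undo op 2 (in-shuffle, from bottom half): 11 ← 19
  undo op 1 (cut 1): 19 ← 20
So the card at position 11 came from original position 20.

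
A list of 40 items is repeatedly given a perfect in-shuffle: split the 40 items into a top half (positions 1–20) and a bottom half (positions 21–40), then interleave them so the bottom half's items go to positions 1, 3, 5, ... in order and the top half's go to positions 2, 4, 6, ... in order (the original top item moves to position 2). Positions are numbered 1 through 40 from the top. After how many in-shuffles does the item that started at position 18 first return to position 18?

Follow position 18 under repeated in-shuffles:
18 → 36 → 31 → 21 → 1 → 2 → 4 → 8 → 16 → 32 → 23 → 5 → 10 → 20 → 40 → 39 → 37 → 33 → 25 → 9 → 18
It first returns after 20 in-shuffles.

20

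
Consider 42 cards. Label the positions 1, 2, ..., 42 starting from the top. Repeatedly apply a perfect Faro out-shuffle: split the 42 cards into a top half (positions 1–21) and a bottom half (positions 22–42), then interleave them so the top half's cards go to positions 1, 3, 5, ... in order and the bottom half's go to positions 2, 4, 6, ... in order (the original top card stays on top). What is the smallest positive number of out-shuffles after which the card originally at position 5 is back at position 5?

Follow position 5 under repeated out-shuffles:
5 → 9 → 17 → 33 → 24 → 6 → 11 → 21 → 41 → 40 → 38 → 34 → 26 → 10 → 19 → 37 → 32 → 22 → 2 → 3 → 5
It first returns after 20 out-shuffles.

20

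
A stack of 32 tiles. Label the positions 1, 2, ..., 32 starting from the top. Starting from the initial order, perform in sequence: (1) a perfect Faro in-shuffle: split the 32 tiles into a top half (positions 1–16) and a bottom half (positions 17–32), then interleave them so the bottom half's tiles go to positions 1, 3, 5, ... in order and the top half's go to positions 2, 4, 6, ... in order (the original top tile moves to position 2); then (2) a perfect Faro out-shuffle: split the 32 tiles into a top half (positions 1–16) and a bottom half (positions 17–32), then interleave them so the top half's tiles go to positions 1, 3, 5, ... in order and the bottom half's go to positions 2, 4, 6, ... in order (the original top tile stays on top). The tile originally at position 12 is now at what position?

16

Track the tile from position 12 forward through each operation:
  after op 1 (in-shuffle): 12 → 24
  after op 2 (out-shuffle): 24 → 16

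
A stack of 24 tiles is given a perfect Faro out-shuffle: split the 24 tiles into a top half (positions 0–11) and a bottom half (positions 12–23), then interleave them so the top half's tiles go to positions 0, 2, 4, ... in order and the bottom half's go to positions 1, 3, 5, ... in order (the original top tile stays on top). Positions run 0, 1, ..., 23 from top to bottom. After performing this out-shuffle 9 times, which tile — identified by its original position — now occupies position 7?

5

Work backwards from position 7, undoing one out-shuffle at a time:
7 ← 15 ← 19 ← 21 ← 22 ← 11 ← 17 ← 20 ← 10 ← 5
So the tile now at position 7 started at position 5.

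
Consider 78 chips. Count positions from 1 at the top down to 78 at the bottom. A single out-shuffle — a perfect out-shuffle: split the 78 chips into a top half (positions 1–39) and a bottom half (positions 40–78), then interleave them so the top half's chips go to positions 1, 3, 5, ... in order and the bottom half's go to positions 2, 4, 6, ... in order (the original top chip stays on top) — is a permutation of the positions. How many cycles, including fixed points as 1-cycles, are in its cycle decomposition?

Trace each unvisited position around until it returns:
(1) (2 3 5 9 17 33 ... len 30) (4 7 13 25 49 20 ... len 30) (8 15 29 57 36 71 64 50 22 43) (12 23 45) (34 67 56) (78)
7 cycles in total.

7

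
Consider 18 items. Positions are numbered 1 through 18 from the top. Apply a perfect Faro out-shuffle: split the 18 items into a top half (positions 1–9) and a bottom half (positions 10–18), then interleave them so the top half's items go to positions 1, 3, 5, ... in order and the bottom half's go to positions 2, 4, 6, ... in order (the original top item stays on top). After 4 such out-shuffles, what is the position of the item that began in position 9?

10

Track the item's position through each out-shuffle:
9 → 17 → 16 → 14 → 10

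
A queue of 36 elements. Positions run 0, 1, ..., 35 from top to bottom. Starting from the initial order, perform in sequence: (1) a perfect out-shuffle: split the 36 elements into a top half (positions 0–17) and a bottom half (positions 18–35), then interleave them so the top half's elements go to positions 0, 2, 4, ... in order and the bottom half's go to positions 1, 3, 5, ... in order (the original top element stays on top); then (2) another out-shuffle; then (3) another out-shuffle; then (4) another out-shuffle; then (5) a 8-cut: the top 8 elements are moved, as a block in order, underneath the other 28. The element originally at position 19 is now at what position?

16

Track the element from position 19 forward through each operation:
  after op 1 (out-shuffle): 19 → 3
  after op 2 (out-shuffle): 3 → 6
  after op 3 (out-shuffle): 6 → 12
  after op 4 (out-shuffle): 12 → 24
  after op 5 (cut 8): 24 → 16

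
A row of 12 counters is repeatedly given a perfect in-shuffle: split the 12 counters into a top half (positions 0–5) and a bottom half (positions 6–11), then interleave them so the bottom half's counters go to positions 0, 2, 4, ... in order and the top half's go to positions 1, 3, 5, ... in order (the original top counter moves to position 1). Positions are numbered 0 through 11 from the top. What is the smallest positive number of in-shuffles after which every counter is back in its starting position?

12

The in-shuffle permutes the 12 positions with cycle lengths [12].
Every counter is home exactly when every cycle has completed a whole number of laps, i.e. after lcm(12) = 12 in-shuffles.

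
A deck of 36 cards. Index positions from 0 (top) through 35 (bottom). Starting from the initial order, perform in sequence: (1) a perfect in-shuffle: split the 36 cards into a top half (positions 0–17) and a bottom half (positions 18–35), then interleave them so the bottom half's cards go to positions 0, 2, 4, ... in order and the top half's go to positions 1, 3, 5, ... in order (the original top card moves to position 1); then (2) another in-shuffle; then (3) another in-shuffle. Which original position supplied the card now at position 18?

6

Undo the operations in reverse order, starting from position 18:
  undo op 3 (in-shuffle, from bottom half): 18 ← 27
  undo op 2 (in-shuffle, from top half): 27 ← 13
  undo op 1 (in-shuffle, from top half): 13 ← 6
So the card at position 18 came from original position 6.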